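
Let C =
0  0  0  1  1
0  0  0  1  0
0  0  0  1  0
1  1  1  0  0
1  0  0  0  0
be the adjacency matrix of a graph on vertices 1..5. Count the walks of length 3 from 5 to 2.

1

The number of length-3 walks from vertex 5 to vertex 2 is entry (5,2) of C³, where C is the adjacency matrix.
C² = [[2, 1, 1, 0, 0], [1, 1, 1, 0, 0], [1, 1, 1, 0, 0], [0, 0, 0, 3, 1], [0, 0, 0, 1, 1]]
C³ = [[0, 0, 0, 4, 2], [0, 0, 0, 3, 1], [0, 0, 0, 3, 1], [4, 3, 3, 0, 0], [2, 1, 1, 0, 0]]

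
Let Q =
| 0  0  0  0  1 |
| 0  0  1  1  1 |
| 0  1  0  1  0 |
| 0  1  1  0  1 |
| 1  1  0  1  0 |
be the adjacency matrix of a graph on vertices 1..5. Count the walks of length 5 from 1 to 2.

The number of length-5 walks from vertex 1 to vertex 2 is entry (1,2) of Q^5, where Q is the adjacency matrix.
Q^2 = [[1, 1, 0, 1, 0], [1, 3, 1, 2, 1], [0, 1, 2, 1, 2], [1, 2, 1, 3, 1], [0, 1, 2, 1, 3]]
Q^3 = [[0, 1, 2, 1, 3], [1, 4, 5, 5, 6], [2, 5, 2, 5, 2], [1, 5, 5, 4, 6], [3, 6, 2, 6, 2]]
Q^4 = [[3, 6, 2, 6, 2], [6, 16, 9, 15, 10], [2, 9, 10, 9, 12], [6, 15, 9, 16, 10], [2, 10, 12, 10, 15]]
Q^5 = [[2, 10, 12, 10, 15], [10, 34, 31, 35, 37], [12, 31, 18, 31, 20], [10, 35, 31, 34, 37], [15, 37, 20, 37, 22]]

10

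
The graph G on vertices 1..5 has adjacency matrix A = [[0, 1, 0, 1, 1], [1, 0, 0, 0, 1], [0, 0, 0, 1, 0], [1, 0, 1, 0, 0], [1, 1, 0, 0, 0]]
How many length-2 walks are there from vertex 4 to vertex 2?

The number of length-2 walks from vertex 4 to vertex 2 is entry (4,2) of A^2, where A is the adjacency matrix.
A^2 = [[3, 1, 1, 0, 1], [1, 2, 0, 1, 1], [1, 0, 1, 0, 0], [0, 1, 0, 2, 1], [1, 1, 0, 1, 2]]

1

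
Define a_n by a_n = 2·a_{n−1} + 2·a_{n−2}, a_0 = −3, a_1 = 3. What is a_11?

With companion matrix M = [[2, 2], [1, 0]], [a_n, a_{n−1}]ᵀ = M·[a_{n−1}, a_{n−2}]ᵀ, so [a_11, a_10]ᵀ = M¹⁰·[a_1, a_0]ᵀ.
M¹⁰ = [[18272, 13376], [6688, 4896]], giving [a_11, a_10]ᵀ = [[14688], [5376]].

14688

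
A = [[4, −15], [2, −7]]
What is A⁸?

[[−1274, 3825], [−510, 1531]]

tr A = −3 and det A = 2, so the characteristic polynomial is λ² − (−3)λ + (2) with roots −2 and −1.
Eigenvectors give P = [[5, 3], [2, 1]] with P⁻¹ = [[−1, 3], [2, −5]], and A = P·diag(−2, −1)·P⁻¹.
Then A⁸ = P·diag(256, 1)·P⁻¹ = [[1280, 3], [512, 1]] · [[−1, 3], [2, −5]] = [[−1274, 3825], [−510, 1531]].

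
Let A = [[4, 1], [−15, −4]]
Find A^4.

[[1, 0], [0, 1]]

A² = I (check: tr A = 0 and det A = −1), so A^4 = I since 4 is even.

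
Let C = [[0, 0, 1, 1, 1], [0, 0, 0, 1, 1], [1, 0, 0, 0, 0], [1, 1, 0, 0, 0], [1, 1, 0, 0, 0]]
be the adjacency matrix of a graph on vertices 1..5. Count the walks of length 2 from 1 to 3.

0

The number of length-2 walks from vertex 1 to vertex 3 is entry (1,3) of C², where C is the adjacency matrix.
C² = [[3, 2, 0, 0, 0], [2, 2, 0, 0, 0], [0, 0, 1, 1, 1], [0, 0, 1, 2, 2], [0, 0, 1, 2, 2]]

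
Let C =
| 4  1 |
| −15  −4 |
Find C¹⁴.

C² = I (check: tr C = 0 and det C = −1), so C¹⁴ = I since 14 is even.

[[1, 0], [0, 1]]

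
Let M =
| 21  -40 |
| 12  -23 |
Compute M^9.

[[98421, -196840], [59052, -118103]]

tr M = -2 and det M = -3, so the characteristic polynomial is λ² − (-2)λ + (-3) with roots 1 and -3.
Eigenvectors give P = [[2, -5], [1, -3]] with P⁻¹ = [[3, -5], [1, -2]], and M = P·diag(1, -3)·P⁻¹.
Then M^9 = P·diag(1, -19683)·P⁻¹ = [[2, 98415], [1, 59049]] · [[3, -5], [1, -2]] = [[98421, -196840], [59052, -118103]].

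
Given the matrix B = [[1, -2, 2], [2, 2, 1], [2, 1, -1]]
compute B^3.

B^2 = [[1, -4, -2], [8, 1, 5], [2, -3, 6]]
B^3 = [[-11, -12, 0], [20, -9, 12], [8, -4, -5]]

[[-11, -12, 0], [20, -9, 12], [8, -4, -5]]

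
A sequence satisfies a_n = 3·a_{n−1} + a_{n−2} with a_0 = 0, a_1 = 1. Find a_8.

With companion matrix Q = [[3, 1], [1, 0]], [a_n, a_{n−1}]ᵀ = Q·[a_{n−1}, a_{n−2}]ᵀ, so [a_8, a_7]ᵀ = Q⁷·[a_1, a_0]ᵀ.
Q⁷ = [[3927, 1189], [1189, 360]], giving [a_8, a_7]ᵀ = [[3927], [1189]].

3927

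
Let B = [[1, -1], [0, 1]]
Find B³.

[[1, -3], [0, 1]]

B = I + N where N = [[0, -1], [0, 0]] is strictly upper-triangular, so N² = 0.
(I + N)³ = I + 3·N = [[1, -3], [0, 1]].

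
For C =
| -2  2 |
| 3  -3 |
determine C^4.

C^2 = [[10, -10], [-15, 15]]
C^3 = [[-50, 50], [75, -75]]
C^4 = [[250, -250], [-375, 375]]

[[250, -250], [-375, 375]]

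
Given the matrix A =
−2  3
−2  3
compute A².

[[−2, 3], [−2, 3]]

A² = A (a projection; rank 1, trace 1), so A² = A.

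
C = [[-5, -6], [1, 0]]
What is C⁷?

[[-6305, -12354], [2059, 3990]]

tr C = -5 and det C = 6, so the characteristic polynomial is λ² − (-5)λ + (6) with roots -3 and -2.
Eigenvectors give P = [[3, -2], [-1, 1]] with P⁻¹ = [[1, 2], [1, 3]], and C = P·diag(-3, -2)·P⁻¹.
Then C⁷ = P·diag(-2187, -128)·P⁻¹ = [[-6561, 256], [2187, -128]] · [[1, 2], [1, 3]] = [[-6305, -12354], [2059, 3990]].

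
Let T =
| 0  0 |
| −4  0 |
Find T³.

T is strictly triangular, hence nilpotent: T² = 0, so T³ = 0.

[[0, 0], [0, 0]]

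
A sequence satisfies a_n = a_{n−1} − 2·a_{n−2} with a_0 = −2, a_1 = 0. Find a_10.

−68

With companion matrix A = [[1, −2], [1, 0]], [a_n, a_{n−1}]ᵀ = A·[a_{n−1}, a_{n−2}]ᵀ, so [a_10, a_9]ᵀ = A⁹·[a_1, a_0]ᵀ.
A⁹ = [[−11, 34], [−17, 6]], giving [a_10, a_9]ᵀ = [[−68], [−12]].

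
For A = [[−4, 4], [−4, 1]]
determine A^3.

[[48, −12], [12, 33]]

A^2 = [[0, −12], [12, −15]]
A^3 = [[48, −12], [12, 33]]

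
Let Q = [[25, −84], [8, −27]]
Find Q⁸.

tr Q = −2 and det Q = −3, so the characteristic polynomial is λ² − (−2)λ + (−3) with roots 1 and −3.
Eigenvectors give P = [[7, 3], [2, 1]] with P⁻¹ = [[1, −3], [−2, 7]], and Q = P·diag(1, −3)·P⁻¹.
Then Q⁸ = P·diag(1, 6561)·P⁻¹ = [[7, 19683], [2, 6561]] · [[1, −3], [−2, 7]] = [[−39359, 137760], [−13120, 45921]].

[[−39359, 137760], [−13120, 45921]]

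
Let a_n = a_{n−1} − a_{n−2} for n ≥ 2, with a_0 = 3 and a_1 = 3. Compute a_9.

−3

With companion matrix M = [[1, −1], [1, 0]], [a_n, a_{n−1}]ᵀ = M·[a_{n−1}, a_{n−2}]ᵀ, so [a_9, a_8]ᵀ = M⁸·[a_1, a_0]ᵀ.
M⁸ = [[0, −1], [1, −1]], giving [a_9, a_8]ᵀ = [[−3], [0]].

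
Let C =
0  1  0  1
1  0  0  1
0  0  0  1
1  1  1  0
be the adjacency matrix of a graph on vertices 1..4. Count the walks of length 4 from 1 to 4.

The number of length-4 walks from vertex 1 to vertex 4 is entry (1,4) of C^4, where C is the adjacency matrix.
C^2 = [[2, 1, 1, 1], [1, 2, 1, 1], [1, 1, 1, 0], [1, 1, 0, 3]]
C^3 = [[2, 3, 1, 4], [3, 2, 1, 4], [1, 1, 0, 3], [4, 4, 3, 2]]
C^4 = [[7, 6, 4, 6], [6, 7, 4, 6], [4, 4, 3, 2], [6, 6, 2, 11]]

6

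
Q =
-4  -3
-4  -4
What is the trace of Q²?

56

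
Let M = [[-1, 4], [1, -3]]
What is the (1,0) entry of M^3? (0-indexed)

17

M^2 = [[5, -16], [-4, 13]]
M^3 = [[-21, 68], [17, -55]]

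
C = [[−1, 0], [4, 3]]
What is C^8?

tr C = 2 and det C = −3, so the characteristic polynomial is λ² − (2)λ + (−3) with roots −1 and 3.
Eigenvectors give P = [[1, 0], [−1, 1]] with P⁻¹ = [[1, 0], [1, 1]], and C = P·diag(−1, 3)·P⁻¹.
Then C^8 = P·diag(1, 6561)·P⁻¹ = [[1, 0], [−1, 6561]] · [[1, 0], [1, 1]] = [[1, 0], [6560, 6561]].

[[1, 0], [6560, 6561]]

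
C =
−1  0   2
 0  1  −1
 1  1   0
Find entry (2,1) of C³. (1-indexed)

C² = [[3, 2, −2], [−1, 0, −1], [−1, 1, 1]]
C³ = [[−5, 0, 4], [0, −1, −2], [2, 2, −3]]

0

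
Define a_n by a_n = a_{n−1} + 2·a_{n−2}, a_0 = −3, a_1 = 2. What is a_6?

−24

With companion matrix T = [[1, 2], [1, 0]], [a_n, a_{n−1}]ᵀ = T·[a_{n−1}, a_{n−2}]ᵀ, so [a_6, a_5]ᵀ = T^5·[a_1, a_0]ᵀ.
T^5 = [[21, 22], [11, 10]], giving [a_6, a_5]ᵀ = [[−24], [−8]].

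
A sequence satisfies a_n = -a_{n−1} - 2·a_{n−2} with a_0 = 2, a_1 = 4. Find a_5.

-16

With companion matrix C = [[-1, -2], [1, 0]], [a_n, a_{n−1}]ᵀ = C·[a_{n−1}, a_{n−2}]ᵀ, so [a_5, a_4]ᵀ = C^4·[a_1, a_0]ᵀ.
C^4 = [[-1, -6], [3, 2]], giving [a_5, a_4]ᵀ = [[-16], [16]].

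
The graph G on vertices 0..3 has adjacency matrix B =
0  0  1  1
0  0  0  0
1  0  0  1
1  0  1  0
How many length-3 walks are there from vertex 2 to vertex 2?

2

The number of length-3 walks from vertex 2 to vertex 2 is entry (2,2) of B³, where B is the adjacency matrix.
B² = [[2, 0, 1, 1], [0, 0, 0, 0], [1, 0, 2, 1], [1, 0, 1, 2]]
B³ = [[2, 0, 3, 3], [0, 0, 0, 0], [3, 0, 2, 3], [3, 0, 3, 2]]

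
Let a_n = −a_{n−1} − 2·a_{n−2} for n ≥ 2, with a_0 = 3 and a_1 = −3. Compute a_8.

−51

With companion matrix M = [[−1, −2], [1, 0]], [a_n, a_{n−1}]ᵀ = M·[a_{n−1}, a_{n−2}]ᵀ, so [a_8, a_7]ᵀ = M⁷·[a_1, a_0]ᵀ.
M⁷ = [[3, −14], [7, 10]], giving [a_8, a_7]ᵀ = [[−51], [9]].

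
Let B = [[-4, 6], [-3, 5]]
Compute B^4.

[[-14, 30], [-15, 31]]

tr B = 1 and det B = -2, so the characteristic polynomial is λ² − (1)λ + (-2) with roots 2 and -1.
Eigenvectors give P = [[1, 2], [1, 1]] with P⁻¹ = [[-1, 2], [1, -1]], and B = P·diag(2, -1)·P⁻¹.
Then B^4 = P·diag(16, 1)·P⁻¹ = [[16, 2], [16, 1]] · [[-1, 2], [1, -1]] = [[-14, 30], [-15, 31]].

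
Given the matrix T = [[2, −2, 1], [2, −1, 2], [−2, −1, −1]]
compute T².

[[−2, −3, −3], [−2, −5, −2], [−4, 6, −3]]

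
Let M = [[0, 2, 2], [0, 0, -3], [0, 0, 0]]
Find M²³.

[[0, 0, 0], [0, 0, 0], [0, 0, 0]]

M is strictly triangular, hence nilpotent: M³ = 0, so M²³ = 0.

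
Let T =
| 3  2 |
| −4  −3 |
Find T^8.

[[1, 0], [0, 1]]

T² = I (check: tr T = 0 and det T = −1), so T^8 = I since 8 is even.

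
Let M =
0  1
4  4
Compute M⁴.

M² = [[4, 4], [16, 20]]
M³ = [[16, 20], [80, 96]]
M⁴ = [[80, 96], [384, 464]]

[[80, 96], [384, 464]]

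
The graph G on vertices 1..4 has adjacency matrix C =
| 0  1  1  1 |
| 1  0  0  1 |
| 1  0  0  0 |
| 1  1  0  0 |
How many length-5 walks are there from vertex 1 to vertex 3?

11

The number of length-5 walks from vertex 1 to vertex 3 is entry (1,3) of C⁵, where C is the adjacency matrix.
C² = [[3, 1, 0, 1], [1, 2, 1, 1], [0, 1, 1, 1], [1, 1, 1, 2]]
C³ = [[2, 4, 3, 4], [4, 2, 1, 3], [3, 1, 0, 1], [4, 3, 1, 2]]
C⁴ = [[11, 6, 2, 6], [6, 7, 4, 6], [2, 4, 3, 4], [6, 6, 4, 7]]
C⁵ = [[14, 17, 11, 17], [17, 12, 6, 13], [11, 6, 2, 6], [17, 13, 6, 12]]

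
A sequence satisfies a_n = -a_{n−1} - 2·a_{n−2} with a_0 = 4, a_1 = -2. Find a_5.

With companion matrix T = [[-1, -2], [1, 0]], [a_n, a_{n−1}]ᵀ = T·[a_{n−1}, a_{n−2}]ᵀ, so [a_5, a_4]ᵀ = T^4·[a_1, a_0]ᵀ.
T^4 = [[-1, -6], [3, 2]], giving [a_5, a_4]ᵀ = [[-22], [2]].

-22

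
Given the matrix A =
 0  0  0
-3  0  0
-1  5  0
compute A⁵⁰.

[[0, 0, 0], [0, 0, 0], [0, 0, 0]]

A is strictly triangular, hence nilpotent: A³ = 0, so A⁵⁰ = 0.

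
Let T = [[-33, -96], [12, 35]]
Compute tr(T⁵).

242

tr T = 2 and det T = -3, so the characteristic polynomial is λ² − (2)λ + (-3) with roots 3 and -1.
Eigenvectors give P = [[-8, -3], [3, 1]] with P⁻¹ = [[1, 3], [-3, -8]], and T = P·diag(3, -1)·P⁻¹.
Then T⁵ = P·diag(243, -1)·P⁻¹ = [[-1944, 3], [729, -1]] · [[1, 3], [-3, -8]] = [[-1953, -5856], [732, 2195]].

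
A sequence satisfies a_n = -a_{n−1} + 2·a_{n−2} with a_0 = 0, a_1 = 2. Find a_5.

22

With companion matrix A = [[-1, 2], [1, 0]], [a_n, a_{n−1}]ᵀ = A·[a_{n−1}, a_{n−2}]ᵀ, so [a_5, a_4]ᵀ = A⁴·[a_1, a_0]ᵀ.
A⁴ = [[11, -10], [-5, 6]], giving [a_5, a_4]ᵀ = [[22], [-10]].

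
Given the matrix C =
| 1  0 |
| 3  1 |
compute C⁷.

[[1, 0], [21, 1]]

C = I + N where N = [[0, 0], [3, 0]] is strictly lower-triangular, so N² = 0.
(I + N)⁷ = I + 7·N = [[1, 0], [21, 1]].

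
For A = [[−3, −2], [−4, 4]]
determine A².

[[17, −2], [−4, 24]]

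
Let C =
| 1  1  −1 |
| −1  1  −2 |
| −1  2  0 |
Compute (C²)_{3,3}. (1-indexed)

−3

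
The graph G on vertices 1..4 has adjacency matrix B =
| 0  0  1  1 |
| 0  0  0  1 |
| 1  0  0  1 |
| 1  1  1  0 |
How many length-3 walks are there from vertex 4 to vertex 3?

The number of length-3 walks from vertex 4 to vertex 3 is entry (4,3) of B³, where B is the adjacency matrix.
B² = [[2, 1, 1, 1], [1, 1, 1, 0], [1, 1, 2, 1], [1, 0, 1, 3]]
B³ = [[2, 1, 3, 4], [1, 0, 1, 3], [3, 1, 2, 4], [4, 3, 4, 2]]

4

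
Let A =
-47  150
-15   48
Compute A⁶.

tr A = 1 and det A = -6, so the characteristic polynomial is λ² − (1)λ + (-6) with roots 3 and -2.
Eigenvectors give P = [[3, -10], [1, -3]] with P⁻¹ = [[-3, 10], [-1, 3]], and A = P·diag(3, -2)·P⁻¹.
Then A⁶ = P·diag(729, 64)·P⁻¹ = [[2187, -640], [729, -192]] · [[-3, 10], [-1, 3]] = [[-5921, 19950], [-1995, 6714]].

[[-5921, 19950], [-1995, 6714]]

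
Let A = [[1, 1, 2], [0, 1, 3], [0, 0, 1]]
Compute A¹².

[[1, 12, 222], [0, 1, 36], [0, 0, 1]]

A = I + N where N = [[0, 1, 2], [0, 0, 3], [0, 0, 0]] is strictly upper-triangular, so N³ = 0.
(I + N)¹² = I + 12·N + 66·N² = [[1, 12, 222], [0, 1, 36], [0, 0, 1]].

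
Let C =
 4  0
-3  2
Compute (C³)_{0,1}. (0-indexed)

0

C² = [[16, 0], [-18, 4]]
C³ = [[64, 0], [-84, 8]]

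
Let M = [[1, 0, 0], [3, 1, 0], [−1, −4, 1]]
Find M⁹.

M = I + N where N = [[0, 0, 0], [3, 0, 0], [−1, −4, 0]] is strictly lower-triangular, so N³ = 0.
(I + N)⁹ = I + 9·N + 36·N² = [[1, 0, 0], [27, 1, 0], [−441, −36, 1]].

[[1, 0, 0], [27, 1, 0], [−441, −36, 1]]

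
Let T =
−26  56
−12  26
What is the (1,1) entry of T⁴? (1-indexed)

tr T = 0 and det T = −4, so the characteristic polynomial is λ² − (0)λ + (−4) with roots −2 and 2.
Eigenvectors give P = [[7, 2], [3, 1]] with P⁻¹ = [[1, −2], [−3, 7]], and T = P·diag(−2, 2)·P⁻¹.
Then T⁴ = P·diag(16, 16)·P⁻¹ = [[112, 32], [48, 16]] · [[1, −2], [−3, 7]] = [[16, 0], [0, 16]].

16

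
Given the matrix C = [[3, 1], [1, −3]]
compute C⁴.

C² = [[10, 0], [0, 10]]
C³ = [[30, 10], [10, −30]]
C⁴ = [[100, 0], [0, 100]]

[[100, 0], [0, 100]]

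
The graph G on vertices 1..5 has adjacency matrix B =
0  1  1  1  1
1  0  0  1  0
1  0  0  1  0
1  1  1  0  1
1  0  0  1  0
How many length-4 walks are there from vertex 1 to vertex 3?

The number of length-4 walks from vertex 1 to vertex 3 is entry (1,3) of B^4, where B is the adjacency matrix.
B^2 = [[4, 1, 1, 3, 1], [1, 2, 2, 1, 2], [1, 2, 2, 1, 2], [3, 1, 1, 4, 1], [1, 2, 2, 1, 2]]
B^3 = [[6, 7, 7, 7, 7], [7, 2, 2, 7, 2], [7, 2, 2, 7, 2], [7, 7, 7, 6, 7], [7, 2, 2, 7, 2]]
B^4 = [[28, 13, 13, 27, 13], [13, 14, 14, 13, 14], [13, 14, 14, 13, 14], [27, 13, 13, 28, 13], [13, 14, 14, 13, 14]]

13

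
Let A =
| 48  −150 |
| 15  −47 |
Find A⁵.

tr A = 1 and det A = −6, so the characteristic polynomial is λ² − (1)λ + (−6) with roots 3 and −2.
Eigenvectors give P = [[−10, −3], [−3, −1]] with P⁻¹ = [[−1, 3], [3, −10]], and A = P·diag(3, −2)·P⁻¹.
Then A⁵ = P·diag(243, −32)·P⁻¹ = [[−2430, 96], [−729, 32]] · [[−1, 3], [3, −10]] = [[2718, −8250], [825, −2507]].

[[2718, −8250], [825, −2507]]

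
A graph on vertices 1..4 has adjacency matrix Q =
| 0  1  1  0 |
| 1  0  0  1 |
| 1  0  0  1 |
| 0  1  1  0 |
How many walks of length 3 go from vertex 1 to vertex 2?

The number of length-3 walks from vertex 1 to vertex 2 is entry (1,2) of Q³, where Q is the adjacency matrix.
Q² = [[2, 0, 0, 2], [0, 2, 2, 0], [0, 2, 2, 0], [2, 0, 0, 2]]
Q³ = [[0, 4, 4, 0], [4, 0, 0, 4], [4, 0, 0, 4], [0, 4, 4, 0]]

4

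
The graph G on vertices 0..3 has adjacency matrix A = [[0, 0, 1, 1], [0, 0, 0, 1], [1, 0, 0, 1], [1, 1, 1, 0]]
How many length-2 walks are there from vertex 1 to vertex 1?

1

The number of length-2 walks from vertex 1 to vertex 1 is entry (1,1) of A², where A is the adjacency matrix.
A² = [[2, 1, 1, 1], [1, 1, 1, 0], [1, 1, 2, 1], [1, 0, 1, 3]]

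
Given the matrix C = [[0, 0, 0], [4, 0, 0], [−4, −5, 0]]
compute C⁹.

C is strictly triangular, hence nilpotent: C³ = 0, so C⁹ = 0.

[[0, 0, 0], [0, 0, 0], [0, 0, 0]]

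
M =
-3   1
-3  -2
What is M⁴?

M² = [[6, -5], [15, 1]]
M³ = [[-3, 16], [-48, 13]]
M⁴ = [[-39, -35], [105, -74]]

[[-39, -35], [105, -74]]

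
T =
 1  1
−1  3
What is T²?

[[0, 4], [−4, 8]]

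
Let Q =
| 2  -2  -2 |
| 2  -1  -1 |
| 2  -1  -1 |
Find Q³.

Q² = [[-4, 0, 0], [0, -2, -2], [0, -2, -2]]
Q³ = [[-8, 8, 8], [-8, 4, 4], [-8, 4, 4]]

[[-8, 8, 8], [-8, 4, 4], [-8, 4, 4]]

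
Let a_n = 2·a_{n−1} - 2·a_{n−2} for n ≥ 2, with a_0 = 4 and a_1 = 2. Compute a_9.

32

With companion matrix Q = [[2, -2], [1, 0]], [a_n, a_{n−1}]ᵀ = Q·[a_{n−1}, a_{n−2}]ᵀ, so [a_9, a_8]ᵀ = Q^8·[a_1, a_0]ᵀ.
Q^8 = [[16, 0], [0, 16]], giving [a_9, a_8]ᵀ = [[32], [64]].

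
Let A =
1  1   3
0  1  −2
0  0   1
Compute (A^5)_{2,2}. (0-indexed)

1

A = I + N where N = [[0, 1, 3], [0, 0, −2], [0, 0, 0]] is strictly upper-triangular, so N^3 = 0.
(I + N)^5 = I + 5·N + 10·N^2 = [[1, 5, −5], [0, 1, −10], [0, 0, 1]].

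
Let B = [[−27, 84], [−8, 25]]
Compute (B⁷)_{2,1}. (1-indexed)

tr B = −2 and det B = −3, so the characteristic polynomial is λ² − (−2)λ + (−3) with roots 1 and −3.
Eigenvectors give P = [[3, 7], [1, 2]] with P⁻¹ = [[−2, 7], [1, −3]], and B = P·diag(1, −3)·P⁻¹.
Then B⁷ = P·diag(1, −2187)·P⁻¹ = [[3, −15309], [1, −4374]] · [[−2, 7], [1, −3]] = [[−15315, 45948], [−4376, 13129]].

−4376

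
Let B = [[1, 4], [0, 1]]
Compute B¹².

B = I + N where N = [[0, 4], [0, 0]] is strictly upper-triangular, so N² = 0.
(I + N)¹² = I + 12·N = [[1, 48], [0, 1]].

[[1, 48], [0, 1]]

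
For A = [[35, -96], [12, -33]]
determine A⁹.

[[177155, -472416], [59052, -157473]]

tr A = 2 and det A = -3, so the characteristic polynomial is λ² − (2)λ + (-3) with roots 3 and -1.
Eigenvectors give P = [[-3, 8], [-1, 3]] with P⁻¹ = [[-3, 8], [-1, 3]], and A = P·diag(3, -1)·P⁻¹.
Then A⁹ = P·diag(19683, -1)·P⁻¹ = [[-59049, -8], [-19683, -3]] · [[-3, 8], [-1, 3]] = [[177155, -472416], [59052, -157473]].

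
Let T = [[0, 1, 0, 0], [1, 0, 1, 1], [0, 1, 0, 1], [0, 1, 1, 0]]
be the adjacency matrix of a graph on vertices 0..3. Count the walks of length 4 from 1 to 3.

6

The number of length-4 walks from vertex 1 to vertex 3 is entry (1,3) of T⁴, where T is the adjacency matrix.
T² = [[1, 0, 1, 1], [0, 3, 1, 1], [1, 1, 2, 1], [1, 1, 1, 2]]
T³ = [[0, 3, 1, 1], [3, 2, 4, 4], [1, 4, 2, 3], [1, 4, 3, 2]]
T⁴ = [[3, 2, 4, 4], [2, 11, 6, 6], [4, 6, 7, 6], [4, 6, 6, 7]]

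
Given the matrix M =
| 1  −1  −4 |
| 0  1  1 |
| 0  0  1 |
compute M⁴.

M = I + N where N = [[0, −1, −4], [0, 0, 1], [0, 0, 0]] is strictly upper-triangular, so N³ = 0.
(I + N)⁴ = I + 4·N + 6·N² = [[1, −4, −22], [0, 1, 4], [0, 0, 1]].

[[1, −4, −22], [0, 1, 4], [0, 0, 1]]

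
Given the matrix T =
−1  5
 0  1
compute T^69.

T² = I (check: tr T = 0 and det T = −1), so T^69 = T since 69 is odd.

[[−1, 5], [0, 1]]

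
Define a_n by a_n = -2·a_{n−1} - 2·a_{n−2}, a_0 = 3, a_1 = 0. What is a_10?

-96

With companion matrix T = [[-2, -2], [1, 0]], [a_n, a_{n−1}]ᵀ = T·[a_{n−1}, a_{n−2}]ᵀ, so [a_10, a_9]ᵀ = T⁹·[a_1, a_0]ᵀ.
T⁹ = [[-32, -32], [16, 0]], giving [a_10, a_9]ᵀ = [[-96], [0]].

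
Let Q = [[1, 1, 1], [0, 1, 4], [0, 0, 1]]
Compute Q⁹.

Q = I + N where N = [[0, 1, 1], [0, 0, 4], [0, 0, 0]] is strictly upper-triangular, so N³ = 0.
(I + N)⁹ = I + 9·N + 36·N² = [[1, 9, 153], [0, 1, 36], [0, 0, 1]].

[[1, 9, 153], [0, 1, 36], [0, 0, 1]]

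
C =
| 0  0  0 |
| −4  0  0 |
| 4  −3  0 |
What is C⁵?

[[0, 0, 0], [0, 0, 0], [0, 0, 0]]

C is strictly triangular, hence nilpotent: C³ = 0, so C⁵ = 0.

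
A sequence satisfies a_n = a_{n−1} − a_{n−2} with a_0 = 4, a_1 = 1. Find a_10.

−1

With companion matrix B = [[1, −1], [1, 0]], [a_n, a_{n−1}]ᵀ = B·[a_{n−1}, a_{n−2}]ᵀ, so [a_10, a_9]ᵀ = B^9·[a_1, a_0]ᵀ.
B^9 = [[−1, 0], [0, −1]], giving [a_10, a_9]ᵀ = [[−1], [−4]].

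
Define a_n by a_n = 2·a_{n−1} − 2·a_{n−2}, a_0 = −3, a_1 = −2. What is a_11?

With companion matrix Q = [[2, −2], [1, 0]], [a_n, a_{n−1}]ᵀ = Q·[a_{n−1}, a_{n−2}]ᵀ, so [a_11, a_10]ᵀ = Q¹⁰·[a_1, a_0]ᵀ.
Q¹⁰ = [[32, −64], [32, −32]], giving [a_11, a_10]ᵀ = [[128], [32]].

128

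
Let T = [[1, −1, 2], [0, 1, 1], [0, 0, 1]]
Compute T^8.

[[1, −8, −12], [0, 1, 8], [0, 0, 1]]

T = I + N where N = [[0, −1, 2], [0, 0, 1], [0, 0, 0]] is strictly upper-triangular, so N^3 = 0.
(I + N)^8 = I + 8·N + 28·N^2 = [[1, −8, −12], [0, 1, 8], [0, 0, 1]].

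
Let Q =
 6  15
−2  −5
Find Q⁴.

Q² = Q (a projection; rank 1, trace 1), so Q⁴ = Q.

[[6, 15], [−2, −5]]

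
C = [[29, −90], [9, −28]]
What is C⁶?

[[631, −1890], [189, −566]]

tr C = 1 and det C = −2, so the characteristic polynomial is λ² − (1)λ + (−2) with roots 2 and −1.
Eigenvectors give P = [[10, 3], [3, 1]] with P⁻¹ = [[1, −3], [−3, 10]], and C = P·diag(2, −1)·P⁻¹.
Then C⁶ = P·diag(64, 1)·P⁻¹ = [[640, 3], [192, 1]] · [[1, −3], [−3, 10]] = [[631, −1890], [189, −566]].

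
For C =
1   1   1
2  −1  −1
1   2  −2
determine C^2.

[[4, 2, −2], [−1, 1, 5], [3, −5, 3]]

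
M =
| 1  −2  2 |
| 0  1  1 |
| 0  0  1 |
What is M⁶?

M = I + N where N = [[0, −2, 2], [0, 0, 1], [0, 0, 0]] is strictly upper-triangular, so N³ = 0.
(I + N)⁶ = I + 6·N + 15·N² = [[1, −12, −18], [0, 1, 6], [0, 0, 1]].

[[1, −12, −18], [0, 1, 6], [0, 0, 1]]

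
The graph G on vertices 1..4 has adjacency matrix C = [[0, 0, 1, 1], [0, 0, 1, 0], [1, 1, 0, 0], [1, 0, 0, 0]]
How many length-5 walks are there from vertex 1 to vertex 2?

The number of length-5 walks from vertex 1 to vertex 2 is entry (1,2) of C^5, where C is the adjacency matrix.
C^2 = [[2, 1, 0, 0], [1, 1, 0, 0], [0, 0, 2, 1], [0, 0, 1, 1]]
C^3 = [[0, 0, 3, 2], [0, 0, 2, 1], [3, 2, 0, 0], [2, 1, 0, 0]]
C^4 = [[5, 3, 0, 0], [3, 2, 0, 0], [0, 0, 5, 3], [0, 0, 3, 2]]
C^5 = [[0, 0, 8, 5], [0, 0, 5, 3], [8, 5, 0, 0], [5, 3, 0, 0]]

0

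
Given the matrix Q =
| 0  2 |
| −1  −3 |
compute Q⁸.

tr Q = −3 and det Q = 2, so the characteristic polynomial is λ² − (−3)λ + (2) with roots −2 and −1.
Eigenvectors give P = [[−1, −2], [1, 1]] with P⁻¹ = [[1, 2], [−1, −1]], and Q = P·diag(−2, −1)·P⁻¹.
Then Q⁸ = P·diag(256, 1)·P⁻¹ = [[−256, −2], [256, 1]] · [[1, 2], [−1, −1]] = [[−254, −510], [255, 511]].

[[−254, −510], [255, 511]]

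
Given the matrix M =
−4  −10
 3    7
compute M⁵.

tr M = 3 and det M = 2, so the characteristic polynomial is λ² − (3)λ + (2) with roots 2 and 1.
Eigenvectors give P = [[−5, −2], [3, 1]] with P⁻¹ = [[1, 2], [−3, −5]], and M = P·diag(2, 1)·P⁻¹.
Then M⁵ = P·diag(32, 1)·P⁻¹ = [[−160, −2], [96, 1]] · [[1, 2], [−3, −5]] = [[−154, −310], [93, 187]].

[[−154, −310], [93, 187]]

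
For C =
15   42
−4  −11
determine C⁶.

tr C = 4 and det C = 3, so the characteristic polynomial is λ² − (4)λ + (3) with roots 1 and 3.
Eigenvectors give P = [[−3, 7], [1, −2]] with P⁻¹ = [[2, 7], [1, 3]], and C = P·diag(1, 3)·P⁻¹.
Then C⁶ = P·diag(1, 729)·P⁻¹ = [[−3, 5103], [1, −1458]] · [[2, 7], [1, 3]] = [[5097, 15288], [−1456, −4367]].

[[5097, 15288], [−1456, −4367]]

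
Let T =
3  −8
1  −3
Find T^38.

[[1, 0], [0, 1]]

T² = I (check: tr T = 0 and det T = −1), so T^38 = I since 38 is even.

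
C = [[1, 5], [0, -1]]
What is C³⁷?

C² = I (check: tr C = 0 and det C = -1), so C³⁷ = C since 37 is odd.

[[1, 5], [0, -1]]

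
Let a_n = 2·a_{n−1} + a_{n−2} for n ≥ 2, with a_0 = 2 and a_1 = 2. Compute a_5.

82

With companion matrix T = [[2, 1], [1, 0]], [a_n, a_{n−1}]ᵀ = T·[a_{n−1}, a_{n−2}]ᵀ, so [a_5, a_4]ᵀ = T^4·[a_1, a_0]ᵀ.
T^4 = [[29, 12], [12, 5]], giving [a_5, a_4]ᵀ = [[82], [34]].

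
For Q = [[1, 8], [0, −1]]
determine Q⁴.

[[1, 0], [0, 1]]

Q² = I (check: tr Q = 0 and det Q = −1), so Q⁴ = I since 4 is even.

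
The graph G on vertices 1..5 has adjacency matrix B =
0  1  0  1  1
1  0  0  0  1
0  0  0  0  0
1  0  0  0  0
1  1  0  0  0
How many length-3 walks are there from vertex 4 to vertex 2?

1

The number of length-3 walks from vertex 4 to vertex 2 is entry (4,2) of B³, where B is the adjacency matrix.
B² = [[3, 1, 0, 0, 1], [1, 2, 0, 1, 1], [0, 0, 0, 0, 0], [0, 1, 0, 1, 1], [1, 1, 0, 1, 2]]
B³ = [[2, 4, 0, 3, 4], [4, 2, 0, 1, 3], [0, 0, 0, 0, 0], [3, 1, 0, 0, 1], [4, 3, 0, 1, 2]]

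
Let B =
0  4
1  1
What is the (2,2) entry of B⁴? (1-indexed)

29

B² = [[4, 4], [1, 5]]
B³ = [[4, 20], [5, 9]]
B⁴ = [[20, 36], [9, 29]]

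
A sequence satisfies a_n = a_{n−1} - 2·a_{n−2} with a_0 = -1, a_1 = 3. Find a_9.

With companion matrix Q = [[1, -2], [1, 0]], [a_n, a_{n−1}]ᵀ = Q·[a_{n−1}, a_{n−2}]ᵀ, so [a_9, a_8]ᵀ = Q⁸·[a_1, a_0]ᵀ.
Q⁸ = [[-17, 6], [-3, -14]], giving [a_9, a_8]ᵀ = [[-57], [5]].

-57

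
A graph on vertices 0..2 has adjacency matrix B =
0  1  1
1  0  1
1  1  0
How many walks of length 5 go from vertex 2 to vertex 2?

The number of length-5 walks from vertex 2 to vertex 2 is entry (2,2) of B⁵, where B is the adjacency matrix.
B² = [[2, 1, 1], [1, 2, 1], [1, 1, 2]]
B³ = [[2, 3, 3], [3, 2, 3], [3, 3, 2]]
B⁴ = [[6, 5, 5], [5, 6, 5], [5, 5, 6]]
B⁵ = [[10, 11, 11], [11, 10, 11], [11, 11, 10]]

10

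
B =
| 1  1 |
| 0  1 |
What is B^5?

B = I + N where N = [[0, 1], [0, 0]] is strictly upper-triangular, so N^2 = 0.
(I + N)^5 = I + 5·N = [[1, 5], [0, 1]].

[[1, 5], [0, 1]]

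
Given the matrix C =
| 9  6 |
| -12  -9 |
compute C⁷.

tr C = 0 and det C = -9, so the characteristic polynomial is λ² − (0)λ + (-9) with roots 3 and -3.
Eigenvectors give P = [[-1, 1], [1, -2]] with P⁻¹ = [[-2, -1], [-1, -1]], and C = P·diag(3, -3)·P⁻¹.
Then C⁷ = P·diag(2187, -2187)·P⁻¹ = [[-2187, -2187], [2187, 4374]] · [[-2, -1], [-1, -1]] = [[6561, 4374], [-8748, -6561]].

[[6561, 4374], [-8748, -6561]]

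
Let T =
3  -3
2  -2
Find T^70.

T² = T (a projection; rank 1, trace 1), so T^70 = T.

[[3, -3], [2, -2]]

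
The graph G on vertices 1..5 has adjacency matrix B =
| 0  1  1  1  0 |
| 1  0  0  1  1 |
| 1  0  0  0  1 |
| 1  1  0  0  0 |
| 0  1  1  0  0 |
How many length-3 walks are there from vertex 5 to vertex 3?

4

The number of length-3 walks from vertex 5 to vertex 3 is entry (5,3) of B^3, where B is the adjacency matrix.
B^2 = [[3, 1, 0, 1, 2], [1, 3, 2, 1, 0], [0, 2, 2, 1, 0], [1, 1, 1, 2, 1], [2, 0, 0, 1, 2]]
B^3 = [[2, 6, 5, 4, 1], [6, 2, 1, 4, 5], [5, 1, 0, 2, 4], [4, 4, 2, 2, 2], [1, 5, 4, 2, 0]]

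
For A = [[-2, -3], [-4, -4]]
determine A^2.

[[16, 18], [24, 28]]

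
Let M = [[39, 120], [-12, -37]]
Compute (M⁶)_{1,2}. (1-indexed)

tr M = 2 and det M = -3, so the characteristic polynomial is λ² − (2)λ + (-3) with roots 3 and -1.
Eigenvectors give P = [[-10, 3], [3, -1]] with P⁻¹ = [[-1, -3], [-3, -10]], and M = P·diag(3, -1)·P⁻¹.
Then M⁶ = P·diag(729, 1)·P⁻¹ = [[-7290, 3], [2187, -1]] · [[-1, -3], [-3, -10]] = [[7281, 21840], [-2184, -6551]].

21840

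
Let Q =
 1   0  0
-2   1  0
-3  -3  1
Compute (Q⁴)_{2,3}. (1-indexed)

Q = I + N where N = [[0, 0, 0], [-2, 0, 0], [-3, -3, 0]] is strictly lower-triangular, so N³ = 0.
(I + N)⁴ = I + 4·N + 6·N² = [[1, 0, 0], [-8, 1, 0], [24, -12, 1]].

0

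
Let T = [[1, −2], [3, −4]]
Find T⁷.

[[253, −254], [381, −382]]

tr T = −3 and det T = 2, so the characteristic polynomial is λ² − (−3)λ + (2) with roots −1 and −2.
Eigenvectors give P = [[1, −2], [1, −3]] with P⁻¹ = [[3, −2], [1, −1]], and T = P·diag(−1, −2)·P⁻¹.
Then T⁷ = P·diag(−1, −128)·P⁻¹ = [[−1, 256], [−1, 384]] · [[3, −2], [1, −1]] = [[253, −254], [381, −382]].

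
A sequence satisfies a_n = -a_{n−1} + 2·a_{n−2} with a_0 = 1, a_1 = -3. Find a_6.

85

With companion matrix B = [[-1, 2], [1, 0]], [a_n, a_{n−1}]ᵀ = B·[a_{n−1}, a_{n−2}]ᵀ, so [a_6, a_5]ᵀ = B⁵·[a_1, a_0]ᵀ.
B⁵ = [[-21, 22], [11, -10]], giving [a_6, a_5]ᵀ = [[85], [-43]].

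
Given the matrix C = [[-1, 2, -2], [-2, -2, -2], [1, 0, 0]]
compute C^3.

C^2 = [[-5, -6, -2], [4, 0, 8], [-1, 2, -2]]
C^3 = [[15, 2, 22], [4, 8, -8], [-5, -6, -2]]

[[15, 2, 22], [4, 8, -8], [-5, -6, -2]]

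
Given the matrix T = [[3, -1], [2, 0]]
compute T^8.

tr T = 3 and det T = 2, so the characteristic polynomial is λ² − (3)λ + (2) with roots 2 and 1.
Eigenvectors give P = [[1, -1], [1, -2]] with P⁻¹ = [[2, -1], [1, -1]], and T = P·diag(2, 1)·P⁻¹.
Then T^8 = P·diag(256, 1)·P⁻¹ = [[256, -1], [256, -2]] · [[2, -1], [1, -1]] = [[511, -255], [510, -254]].

[[511, -255], [510, -254]]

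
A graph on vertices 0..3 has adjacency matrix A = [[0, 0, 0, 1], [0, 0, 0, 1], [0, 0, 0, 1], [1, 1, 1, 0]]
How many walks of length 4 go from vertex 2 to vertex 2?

The number of length-4 walks from vertex 2 to vertex 2 is entry (2,2) of A⁴, where A is the adjacency matrix.
A² = [[1, 1, 1, 0], [1, 1, 1, 0], [1, 1, 1, 0], [0, 0, 0, 3]]
A³ = [[0, 0, 0, 3], [0, 0, 0, 3], [0, 0, 0, 3], [3, 3, 3, 0]]
A⁴ = [[3, 3, 3, 0], [3, 3, 3, 0], [3, 3, 3, 0], [0, 0, 0, 9]]

3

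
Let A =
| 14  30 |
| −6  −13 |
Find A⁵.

[[164, 330], [−66, −133]]

tr A = 1 and det A = −2, so the characteristic polynomial is λ² − (1)λ + (−2) with roots 2 and −1.
Eigenvectors give P = [[5, −2], [−2, 1]] with P⁻¹ = [[1, 2], [2, 5]], and A = P·diag(2, −1)·P⁻¹.
Then A⁵ = P·diag(32, −1)·P⁻¹ = [[160, 2], [−64, −1]] · [[1, 2], [2, 5]] = [[164, 330], [−66, −133]].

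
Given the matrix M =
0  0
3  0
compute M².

M is strictly triangular, hence nilpotent: M² = 0, so M² = 0.

[[0, 0], [0, 0]]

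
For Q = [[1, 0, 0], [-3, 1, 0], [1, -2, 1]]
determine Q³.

Q = I + N where N = [[0, 0, 0], [-3, 0, 0], [1, -2, 0]] is strictly lower-triangular, so N³ = 0.
(I + N)³ = I + 3·N + 3·N² = [[1, 0, 0], [-9, 1, 0], [21, -6, 1]].

[[1, 0, 0], [-9, 1, 0], [21, -6, 1]]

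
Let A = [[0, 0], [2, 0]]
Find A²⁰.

[[0, 0], [0, 0]]

A is strictly triangular, hence nilpotent: A² = 0, so A²⁰ = 0.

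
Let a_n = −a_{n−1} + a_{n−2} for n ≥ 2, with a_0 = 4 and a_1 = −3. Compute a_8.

115

With companion matrix T = [[−1, 1], [1, 0]], [a_n, a_{n−1}]ᵀ = T·[a_{n−1}, a_{n−2}]ᵀ, so [a_8, a_7]ᵀ = T⁷·[a_1, a_0]ᵀ.
T⁷ = [[−21, 13], [13, −8]], giving [a_8, a_7]ᵀ = [[115], [−71]].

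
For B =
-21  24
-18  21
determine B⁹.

[[-137781, 157464], [-118098, 137781]]

tr B = 0 and det B = -9, so the characteristic polynomial is λ² − (0)λ + (-9) with roots 3 and -3.
Eigenvectors give P = [[1, 4], [1, 3]] with P⁻¹ = [[-3, 4], [1, -1]], and B = P·diag(3, -3)·P⁻¹.
Then B⁹ = P·diag(19683, -19683)·P⁻¹ = [[19683, -78732], [19683, -59049]] · [[-3, 4], [1, -1]] = [[-137781, 157464], [-118098, 137781]].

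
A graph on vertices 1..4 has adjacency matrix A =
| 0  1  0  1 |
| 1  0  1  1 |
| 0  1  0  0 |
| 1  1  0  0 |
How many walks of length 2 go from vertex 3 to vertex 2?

0

The number of length-2 walks from vertex 3 to vertex 2 is entry (3,2) of A², where A is the adjacency matrix.
A² = [[2, 1, 1, 1], [1, 3, 0, 1], [1, 0, 1, 1], [1, 1, 1, 2]]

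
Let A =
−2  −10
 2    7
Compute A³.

tr A = 5 and det A = 6, so the characteristic polynomial is λ² − (5)λ + (6) with roots 3 and 2.
Eigenvectors give P = [[−2, −5], [1, 2]] with P⁻¹ = [[2, 5], [−1, −2]], and A = P·diag(3, 2)·P⁻¹.
Then A³ = P·diag(27, 8)·P⁻¹ = [[−54, −40], [27, 16]] · [[2, 5], [−1, −2]] = [[−68, −190], [38, 103]].

[[−68, −190], [38, 103]]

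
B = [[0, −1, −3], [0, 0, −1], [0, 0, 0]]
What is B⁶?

[[0, 0, 0], [0, 0, 0], [0, 0, 0]]

B is strictly triangular, hence nilpotent: B³ = 0, so B⁶ = 0.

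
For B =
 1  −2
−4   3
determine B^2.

[[9, −8], [−16, 17]]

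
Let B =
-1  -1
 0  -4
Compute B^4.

B^2 = [[1, 5], [0, 16]]
B^3 = [[-1, -21], [0, -64]]
B^4 = [[1, 85], [0, 256]]

[[1, 85], [0, 256]]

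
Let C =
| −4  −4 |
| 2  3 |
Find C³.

C² = [[8, 4], [−2, 1]]
C³ = [[−24, −20], [10, 11]]

[[−24, −20], [10, 11]]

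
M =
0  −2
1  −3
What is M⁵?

tr M = −3 and det M = 2, so the characteristic polynomial is λ² − (−3)λ + (2) with roots −2 and −1.
Eigenvectors give P = [[1, −2], [1, −1]] with P⁻¹ = [[−1, 2], [−1, 1]], and M = P·diag(−2, −1)·P⁻¹.
Then M⁵ = P·diag(−32, −1)·P⁻¹ = [[−32, 2], [−32, 1]] · [[−1, 2], [−1, 1]] = [[30, −62], [31, −63]].

[[30, −62], [31, −63]]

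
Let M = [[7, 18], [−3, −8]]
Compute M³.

tr M = −1 and det M = −2, so the characteristic polynomial is λ² − (−1)λ + (−2) with roots 1 and −2.
Eigenvectors give P = [[−3, −2], [1, 1]] with P⁻¹ = [[−1, −2], [1, 3]], and M = P·diag(1, −2)·P⁻¹.
Then M³ = P·diag(1, −8)·P⁻¹ = [[−3, 16], [1, −8]] · [[−1, −2], [1, 3]] = [[19, 54], [−9, −26]].

[[19, 54], [−9, −26]]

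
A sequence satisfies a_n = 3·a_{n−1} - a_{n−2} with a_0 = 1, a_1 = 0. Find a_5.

-21

With companion matrix T = [[3, -1], [1, 0]], [a_n, a_{n−1}]ᵀ = T·[a_{n−1}, a_{n−2}]ᵀ, so [a_5, a_4]ᵀ = T⁴·[a_1, a_0]ᵀ.
T⁴ = [[55, -21], [21, -8]], giving [a_5, a_4]ᵀ = [[-21], [-8]].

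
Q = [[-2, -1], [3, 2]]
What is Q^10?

[[1, 0], [0, 1]]

Q² = I (check: tr Q = 0 and det Q = -1), so Q^10 = I since 10 is even.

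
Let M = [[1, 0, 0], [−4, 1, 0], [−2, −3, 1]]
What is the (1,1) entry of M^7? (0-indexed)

1

M = I + N where N = [[0, 0, 0], [−4, 0, 0], [−2, −3, 0]] is strictly lower-triangular, so N^3 = 0.
(I + N)^7 = I + 7·N + 21·N^2 = [[1, 0, 0], [−28, 1, 0], [238, −21, 1]].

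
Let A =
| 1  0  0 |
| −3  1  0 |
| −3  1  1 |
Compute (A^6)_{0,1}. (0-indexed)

0

A = I + N where N = [[0, 0, 0], [−3, 0, 0], [−3, 1, 0]] is strictly lower-triangular, so N^3 = 0.
(I + N)^6 = I + 6·N + 15·N^2 = [[1, 0, 0], [−18, 1, 0], [−63, 6, 1]].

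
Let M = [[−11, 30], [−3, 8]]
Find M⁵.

[[−311, 930], [−93, 278]]

tr M = −3 and det M = 2, so the characteristic polynomial is λ² − (−3)λ + (2) with roots −1 and −2.
Eigenvectors give P = [[−3, −10], [−1, −3]] with P⁻¹ = [[3, −10], [−1, 3]], and M = P·diag(−1, −2)·P⁻¹.
Then M⁵ = P·diag(−1, −32)·P⁻¹ = [[3, 320], [1, 96]] · [[3, −10], [−1, 3]] = [[−311, 930], [−93, 278]].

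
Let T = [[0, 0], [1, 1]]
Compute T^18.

[[0, 0], [1, 1]]

T² = T (a projection; rank 1, trace 1), so T^18 = T.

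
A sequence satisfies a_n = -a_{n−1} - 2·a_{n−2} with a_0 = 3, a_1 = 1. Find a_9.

With companion matrix A = [[-1, -2], [1, 0]], [a_n, a_{n−1}]ᵀ = A·[a_{n−1}, a_{n−2}]ᵀ, so [a_9, a_8]ᵀ = A^8·[a_1, a_0]ᵀ.
A^8 = [[-17, -6], [3, -14]], giving [a_9, a_8]ᵀ = [[-35], [-39]].

-35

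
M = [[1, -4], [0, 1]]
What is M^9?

M = I + N where N = [[0, -4], [0, 0]] is strictly upper-triangular, so N^2 = 0.
(I + N)^9 = I + 9·N = [[1, -36], [0, 1]].

[[1, -36], [0, 1]]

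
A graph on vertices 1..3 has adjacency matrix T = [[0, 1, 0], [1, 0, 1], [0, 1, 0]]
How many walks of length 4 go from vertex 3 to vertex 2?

0

The number of length-4 walks from vertex 3 to vertex 2 is entry (3,2) of T^4, where T is the adjacency matrix.
T^2 = [[1, 0, 1], [0, 2, 0], [1, 0, 1]]
T^3 = [[0, 2, 0], [2, 0, 2], [0, 2, 0]]
T^4 = [[2, 0, 2], [0, 4, 0], [2, 0, 2]]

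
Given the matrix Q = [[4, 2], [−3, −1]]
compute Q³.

tr Q = 3 and det Q = 2, so the characteristic polynomial is λ² − (3)λ + (2) with roots 1 and 2.
Eigenvectors give P = [[−2, −1], [3, 1]] with P⁻¹ = [[1, 1], [−3, −2]], and Q = P·diag(1, 2)·P⁻¹.
Then Q³ = P·diag(1, 8)·P⁻¹ = [[−2, −8], [3, 8]] · [[1, 1], [−3, −2]] = [[22, 14], [−21, −13]].

[[22, 14], [−21, −13]]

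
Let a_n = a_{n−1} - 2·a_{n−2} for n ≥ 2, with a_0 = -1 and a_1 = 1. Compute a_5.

-7

With companion matrix C = [[1, -2], [1, 0]], [a_n, a_{n−1}]ᵀ = C·[a_{n−1}, a_{n−2}]ᵀ, so [a_5, a_4]ᵀ = C⁴·[a_1, a_0]ᵀ.
C⁴ = [[-1, 6], [-3, 2]], giving [a_5, a_4]ᵀ = [[-7], [-5]].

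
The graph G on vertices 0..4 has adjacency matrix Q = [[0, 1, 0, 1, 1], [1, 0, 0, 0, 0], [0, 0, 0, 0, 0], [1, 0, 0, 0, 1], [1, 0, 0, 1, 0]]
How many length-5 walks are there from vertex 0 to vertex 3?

The number of length-5 walks from vertex 0 to vertex 3 is entry (0,3) of Q⁵, where Q is the adjacency matrix.
Q² = [[3, 0, 0, 1, 1], [0, 1, 0, 1, 1], [0, 0, 0, 0, 0], [1, 1, 0, 2, 1], [1, 1, 0, 1, 2]]
Q³ = [[2, 3, 0, 4, 4], [3, 0, 0, 1, 1], [0, 0, 0, 0, 0], [4, 1, 0, 2, 3], [4, 1, 0, 3, 2]]
Q⁴ = [[11, 2, 0, 6, 6], [2, 3, 0, 4, 4], [0, 0, 0, 0, 0], [6, 4, 0, 7, 6], [6, 4, 0, 6, 7]]
Q⁵ = [[14, 11, 0, 17, 17], [11, 2, 0, 6, 6], [0, 0, 0, 0, 0], [17, 6, 0, 12, 13], [17, 6, 0, 13, 12]]

17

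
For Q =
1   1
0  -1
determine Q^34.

Q² = I (check: tr Q = 0 and det Q = -1), so Q^34 = I since 34 is even.

[[1, 0], [0, 1]]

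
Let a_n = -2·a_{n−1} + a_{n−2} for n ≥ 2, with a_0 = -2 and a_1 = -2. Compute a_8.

With companion matrix B = [[-2, 1], [1, 0]], [a_n, a_{n−1}]ᵀ = B·[a_{n−1}, a_{n−2}]ᵀ, so [a_8, a_7]ᵀ = B^7·[a_1, a_0]ᵀ.
B^7 = [[-408, 169], [169, -70]], giving [a_8, a_7]ᵀ = [[478], [-198]].

478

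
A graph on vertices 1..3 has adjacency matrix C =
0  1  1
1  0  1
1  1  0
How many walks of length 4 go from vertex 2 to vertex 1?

The number of length-4 walks from vertex 2 to vertex 1 is entry (2,1) of C^4, where C is the adjacency matrix.
C^2 = [[2, 1, 1], [1, 2, 1], [1, 1, 2]]
C^3 = [[2, 3, 3], [3, 2, 3], [3, 3, 2]]
C^4 = [[6, 5, 5], [5, 6, 5], [5, 5, 6]]

5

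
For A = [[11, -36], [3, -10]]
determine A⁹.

[[2051, -6156], [513, -1540]]

tr A = 1 and det A = -2, so the characteristic polynomial is λ² − (1)λ + (-2) with roots 2 and -1.
Eigenvectors give P = [[4, 3], [1, 1]] with P⁻¹ = [[1, -3], [-1, 4]], and A = P·diag(2, -1)·P⁻¹.
Then A⁹ = P·diag(512, -1)·P⁻¹ = [[2048, -3], [512, -1]] · [[1, -3], [-1, 4]] = [[2051, -6156], [513, -1540]].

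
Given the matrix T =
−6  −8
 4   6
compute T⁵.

[[−96, −128], [64, 96]]

tr T = 0 and det T = −4, so the characteristic polynomial is λ² − (0)λ + (−4) with roots 2 and −2.
Eigenvectors give P = [[−1, 2], [1, −1]] with P⁻¹ = [[1, 2], [1, 1]], and T = P·diag(2, −2)·P⁻¹.
Then T⁵ = P·diag(32, −32)·P⁻¹ = [[−32, −64], [32, 32]] · [[1, 2], [1, 1]] = [[−96, −128], [64, 96]].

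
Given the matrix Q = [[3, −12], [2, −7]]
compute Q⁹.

tr Q = −4 and det Q = 3, so the characteristic polynomial is λ² − (−4)λ + (3) with roots −1 and −3.
Eigenvectors give P = [[3, 2], [1, 1]] with P⁻¹ = [[1, −2], [−1, 3]], and Q = P·diag(−1, −3)·P⁻¹.
Then Q⁹ = P·diag(−1, −19683)·P⁻¹ = [[−3, −39366], [−1, −19683]] · [[1, −2], [−1, 3]] = [[39363, −118092], [19682, −59047]].

[[39363, −118092], [19682, −59047]]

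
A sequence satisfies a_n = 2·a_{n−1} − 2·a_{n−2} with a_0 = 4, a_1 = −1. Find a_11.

With companion matrix Q = [[2, −2], [1, 0]], [a_n, a_{n−1}]ᵀ = Q·[a_{n−1}, a_{n−2}]ᵀ, so [a_11, a_10]ᵀ = Q¹⁰·[a_1, a_0]ᵀ.
Q¹⁰ = [[32, −64], [32, −32]], giving [a_11, a_10]ᵀ = [[−288], [−160]].

−288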